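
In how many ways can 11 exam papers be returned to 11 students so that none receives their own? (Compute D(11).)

D(n) = (n-1)(D(n-1) + D(n-2)), D(0)=1, D(1)=0.
D(2) = 1 x (0 + 1) = 1
D(3) = 2 x (1 + 0) = 2
D(4) = 3 x (2 + 1) = 9
D(5) = 4 x (9 + 2) = 44
D(6) = 5 x (44 + 9) = 265
D(7) = 6 x (265 + 44) = 1854
D(8) = 7 x (1854 + 265) = 14833
D(9) = 8 x (14833 + 1854) = 133496
D(10) = 9 x (133496 + 14833) = 1334961
D(11) = 10 x (D(10) + D(9)) = 10 x (1334961 + 133496)

Final answer: D(11) = 14684570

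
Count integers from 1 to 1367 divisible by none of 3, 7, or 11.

|div by 3|=455, |div by 7|=195, |div by 11|=124.
|div by 3&7|=65, |div by 3&11|=41, |div by 7&11|=17, |div by all|=5.
By inclusion-exclusion, divisible by at least one: 455+195+124-65-41-17+5 = 656.
Not divisible by any: 1367 - 656.

Final answer: 711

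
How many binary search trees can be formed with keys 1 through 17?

This is a standard Catalan-number count: the answer is C_n. Here n = 17.
C_n = C(2n,n) - C(2n,n+1), so C_{17} = C(34,17) - C(34,18) = 2333606220 - 2203961430.

Final answer: C_{17} = 129644790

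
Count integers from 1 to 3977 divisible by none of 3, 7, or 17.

|div by 3|=1325, |div by 7|=568, |div by 17|=233.
|div by 3&7|=189, |div by 3&17|=77, |div by 7&17|=33, |div by all|=11.
By inclusion-exclusion, divisible by at least one: 1325+568+233-189-77-33+11 = 1838.
Not divisible by any: 3977 - 1838.

Final answer: 2139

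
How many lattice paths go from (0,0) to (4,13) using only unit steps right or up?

Each path has 4 right steps and 13 up steps in some order (17 steps total).
Choose which 13 of the 17 steps are up: C(17,13).

Final answer: C(17,13) = 2380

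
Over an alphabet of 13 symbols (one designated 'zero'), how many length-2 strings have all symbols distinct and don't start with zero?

First digit: 12 (nonzero). Second: 12 (not first). Third: 11, etc.
Total: 12 x 12.

Final answer: 144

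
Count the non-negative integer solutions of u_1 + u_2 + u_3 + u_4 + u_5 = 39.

Stars and bars with 39 stars and 4 bars:
C(39+5-1, 5-1) = C(43,4).

Final answer: C(43,4) = 123410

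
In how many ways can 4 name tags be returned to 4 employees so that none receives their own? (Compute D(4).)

Use the recurrence D(n) = (n-1)(D(n-1) + D(n-2)) with D(0)=1, D(1)=0.
D(2) = 1 x (0 + 1) = 1
D(3) = 2 x (1 + 0) = 2
D(4) = 3 x (D(3) + D(2)) = 3 x (2 + 1)

Final answer: D(4) = 9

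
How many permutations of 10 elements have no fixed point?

Use the recurrence D(n) = (n-1)(D(n-1) + D(n-2)) with D(0)=1, D(1)=0.
D(2) = 1 x (0 + 1) = 1
D(3) = 2 x (1 + 0) = 2
D(4) = 3 x (2 + 1) = 9
D(5) = 4 x (9 + 2) = 44
D(6) = 5 x (44 + 9) = 265
D(7) = 6 x (265 + 44) = 1854
D(8) = 7 x (1854 + 265) = 14833
D(9) = 8 x (14833 + 1854) = 133496
D(10) = 9 x (D(9) + D(8)) = 9 x (133496 + 14833)

Final answer: D(10) = 1334961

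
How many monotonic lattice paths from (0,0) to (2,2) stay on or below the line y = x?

Total monotonic paths to (2,2): C(4,2) = 6.
Paths that cross above y=x (reflection bijection): C(4,3) = 4.
Valid Dyck paths: 6 - 4.
(Equivalently, C_{2} = C(4,2)/3 = 6/3.)

Final answer: C_{2} = 2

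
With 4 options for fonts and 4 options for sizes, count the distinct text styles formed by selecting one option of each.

By the multiplication principle: 4 x 4.

Final answer: 16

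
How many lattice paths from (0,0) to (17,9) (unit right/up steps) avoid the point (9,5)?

Total paths to (17,9): C(26,9) = 3124550.
Paths through (9,5): C(14,5) x C(12,4) = 990990.
Avoiding (9,5): 3124550 - 990990.

Final answer: 2133560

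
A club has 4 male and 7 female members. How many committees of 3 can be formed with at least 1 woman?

Sum over valid woman counts:
C(7,1)C(4,2) = 42
C(7,2)C(4,1) = 84
C(7,3)C(4,0) = 35
Total: 42 + 84 + 35.

Final answer: 161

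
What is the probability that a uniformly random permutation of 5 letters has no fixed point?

Use the recurrence D(n) = (n-1)(D(n-1) + D(n-2)) with D(0)=1, D(1)=0.
Building up: D(2)=1, D(3)=2, D(4)=9, D(5)=44.
Total arrangements: 5! = 120.
Probability = D(5)/5! = 11/30.

Final answer: D(5)/5! = 44/120 = 0.366667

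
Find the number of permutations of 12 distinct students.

The number of ways to arrange 12 distinct objects is 12!.

Final answer: 12! = 479001600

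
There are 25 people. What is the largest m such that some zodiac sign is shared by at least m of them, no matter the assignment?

There are 12 possible values for zodiac sign. With 25 people and 12 categories, by pigeonhole: ceiling(25/12).

Final answer: 3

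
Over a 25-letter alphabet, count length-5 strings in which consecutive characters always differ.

First character: 25 choices. Each subsequent: 24 choices (must differ from the previous one).
Total: 25 x 24^4.

Final answer: 25 x 24^{4} = 8294400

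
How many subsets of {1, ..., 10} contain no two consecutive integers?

Let a(n) count such subsets of {1, ..., n}. Either n is excluded (a(n-1) ways) or n is included, forcing n-1 out (a(n-2) ways), so a(n) = a(n-1) + a(n-2) with a(1)=2, a(2)=3.
Iterating the recurrence: a(1)=2, a(2)=3, a(3)=5, a(4)=8, a(5)=13, a(6)=21, a(7)=34, a(8)=55, a(9)=89, a(10)=144.

Final answer: 144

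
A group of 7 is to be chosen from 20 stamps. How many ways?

C(20,7) = 20!/(7! x (20-7)!).

Final answer: C(20,7) = 77520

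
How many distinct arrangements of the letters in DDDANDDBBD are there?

Letters (A:1, B:2, D:6, N:1). Total letters: 10.
Permutations = 10!/(6! x 2!).

Final answer: 2520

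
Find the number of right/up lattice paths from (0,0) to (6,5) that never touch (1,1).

Total paths to (6,5): C(11,5) = 462.
Paths through (1,1): C(2,1) x C(9,4) = 252.
Avoiding (1,1): 462 - 252.

Final answer: 210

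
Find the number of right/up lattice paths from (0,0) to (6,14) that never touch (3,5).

Total paths to (6,14): C(20,14) = 38760.
Paths through (3,5): C(8,5) x C(12,9) = 12320.
Avoiding (3,5): 38760 - 12320.

Final answer: 26440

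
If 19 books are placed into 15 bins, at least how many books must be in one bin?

By the pigeonhole principle: ceiling(19/15).

Final answer: 2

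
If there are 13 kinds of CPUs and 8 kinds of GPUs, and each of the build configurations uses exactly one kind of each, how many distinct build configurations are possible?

By the multiplication principle: 13 x 8.

Final answer: 104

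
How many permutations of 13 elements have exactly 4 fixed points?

Choose which 4 elements are fixed: C(13,4) = 715.
Derange the remaining 9 using D(j) = (j-1)(D(j-1) + D(j-2)), D(0)=1, D(1)=0: D(2)=1, D(3)=2, D(4)=9, D(5)=44, D(6)=265, D(7)=1854, D(8)=14833, D(9)=133496.
Total: 715 x 133496.

Final answer: C(13,4) D(9) = 95449640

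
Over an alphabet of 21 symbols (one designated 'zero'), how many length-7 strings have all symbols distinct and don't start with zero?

The leading digit has 20 choices (anything but zero); the next has 20 (anything but the first), then 19, and so on, one fewer each time.
Total: 20 x 20 x 19 x 18 x 17 x 16 x 15.

Final answer: 558144000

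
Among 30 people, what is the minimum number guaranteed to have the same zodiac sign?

There are 12 possible values for zodiac sign. With 30 people and 12 categories, by pigeonhole: ceiling(30/12).

Final answer: 3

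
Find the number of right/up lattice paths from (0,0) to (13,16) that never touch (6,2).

Total paths to (13,16): C(29,16) = 67863915.
Paths through (6,2): C(8,2) x C(21,14) = 3255840.
Avoiding (6,2): 67863915 - 3255840.

Final answer: 64608075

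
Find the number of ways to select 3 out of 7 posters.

C(7,3) = 7!/(3! x (7-3)!).

Final answer: C(7,3) = 35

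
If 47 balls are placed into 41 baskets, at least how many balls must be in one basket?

By the pigeonhole principle: ceiling(47/41).

Final answer: 2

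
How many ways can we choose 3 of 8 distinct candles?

C(8,3) = 8!/(3! x (8-3)!).

Final answer: C(8,3) = 56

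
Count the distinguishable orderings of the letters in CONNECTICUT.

Letters (C:3, E:1, I:1, N:2, O:1, T:2, U:1). Total letters: 11.
Permutations = 11!/(3! x 2! x 2!).

Final answer: 1663200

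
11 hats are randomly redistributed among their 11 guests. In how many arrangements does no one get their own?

Derangements satisfy D(n) = (n-1)(D(n-1) + D(n-2)), starting from D(0)=1, D(1)=0.
D(2) = 1 x (0 + 1) = 1
D(3) = 2 x (1 + 0) = 2
D(4) = 3 x (2 + 1) = 9
D(5) = 4 x (9 + 2) = 44
D(6) = 5 x (44 + 9) = 265
D(7) = 6 x (265 + 44) = 1854
D(8) = 7 x (1854 + 265) = 14833
D(9) = 8 x (14833 + 1854) = 133496
D(10) = 9 x (133496 + 14833) = 1334961
D(11) = 10 x (D(10) + D(9)) = 10 x (1334961 + 133496)

Final answer: D(11) = 14684570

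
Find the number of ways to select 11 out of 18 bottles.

C(18,11) = 18!/(11! x 7!).

Final answer: \binom{18}{11} = 31824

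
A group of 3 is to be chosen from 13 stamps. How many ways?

C(13,3) = 13!/(3! x 10!).

Final answer: \binom{13}{3} = 286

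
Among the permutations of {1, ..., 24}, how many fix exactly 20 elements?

Choose which 20 elements are fixed: C(24,20) = 10626.
Derange the remaining 4 using D(j) = (j-1)(D(j-1) + D(j-2)), D(0)=1, D(1)=0: D(2)=1, D(3)=2, D(4)=9.
Total: 10626 x 9.

Final answer: C(24,20) D(4) = 95634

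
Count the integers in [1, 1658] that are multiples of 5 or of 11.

Multiples of 5: 331. Multiples of 11: 150. Of both (lcm=55): 30.
By inclusion-exclusion: 331 + 150 - 30.

Final answer: 451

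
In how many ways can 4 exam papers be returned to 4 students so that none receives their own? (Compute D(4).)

D(n) = (n-1)(D(n-1) + D(n-2)), D(0)=1, D(1)=0.
D(2) = 1 x (0 + 1) = 1
D(3) = 2 x (1 + 0) = 2
D(4) = 3 x (D(3) + D(2)) = 3 x (2 + 1)

Final answer: D(4) = 9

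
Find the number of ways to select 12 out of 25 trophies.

C(25,12) = 25!/(12! x 13!).

Final answer: \binom{25}{12} = 5200300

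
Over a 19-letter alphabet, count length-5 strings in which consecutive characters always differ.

First character: 19 choices. Each subsequent: 18 choices (must differ from the previous one).
Total: 19 x 18^4.

Final answer: 19 x 18^{4} = 1994544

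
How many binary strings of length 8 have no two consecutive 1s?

Let a(n) count valid strings. If the last bit is 0 the prefix is any valid string of length n-1; if it is 1 the string must end in 01 with a valid prefix of length n-2. So a(n) = a(n-1) + a(n-2), a(1)=2, a(2)=3.
Building up term by term: a(1)=2, a(2)=3, a(3)=5, a(4)=8, a(5)=13, a(6)=21, a(7)=34, a(8)=55.

Final answer: 55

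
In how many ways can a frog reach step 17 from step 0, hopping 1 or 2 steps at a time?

Let f(n) count the ways. The last step is size 1 or 2, so f(n) = f(n-1) + f(n-2) with f(1)=1, f(2)=2.
Iterating the recurrence: f(1)=1, f(2)=2, f(3)=3, f(4)=5, f(5)=8, f(6)=13, f(7)=21, f(8)=34, f(9)=55, f(10)=89, f(11)=144, f(12)=233, f(13)=377, f(14)=610, f(15)=987, f(16)=1597, f(17)=2584.

Final answer: 2584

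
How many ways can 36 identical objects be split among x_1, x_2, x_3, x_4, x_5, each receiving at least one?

Substitute x'_i = x_i - 1 (so x'_i >= 0). Then sum x'_i = 36 - 5 = 31.
Stars and bars: C(31+5-1, 5-1) = C(35,4).

Final answer: C(35,4) = 52360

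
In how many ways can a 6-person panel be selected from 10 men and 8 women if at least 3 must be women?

Sum over valid woman counts:
C(8,3)C(10,3) = 6720
C(8,4)C(10,2) = 3150
C(8,5)C(10,1) = 560
C(8,6)C(10,0) = 28
Total: 6720 + 3150 + 560 + 28.

Final answer: 10458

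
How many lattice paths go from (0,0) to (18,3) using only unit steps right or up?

Each path has 18 right steps and 3 up steps in some order (21 steps total).
Choose which 3 of the 21 steps are up: C(21,3).

Final answer: C(21,3) = 1330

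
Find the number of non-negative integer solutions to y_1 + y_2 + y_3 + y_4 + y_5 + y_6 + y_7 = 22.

Stars and bars with 22 stars and 6 bars:
C(22+7-1, 7-1) = C(28,6).

Final answer: C(28,6) = 376740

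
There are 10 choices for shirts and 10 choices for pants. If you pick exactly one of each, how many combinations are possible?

By the multiplication principle: 10 x 10.

Final answer: 100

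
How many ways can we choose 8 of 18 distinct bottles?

C(18,8) = 18!/(8! x 10!).

Final answer: \binom{18}{8} = 43758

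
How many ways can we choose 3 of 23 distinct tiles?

C(23,3) = 23!/(3! x (23-3)!).

Final answer: C(23,3) = 1771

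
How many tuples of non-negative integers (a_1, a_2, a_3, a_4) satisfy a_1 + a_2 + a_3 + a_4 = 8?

Stars and bars with 8 stars and 3 bars:
C(8+4-1, 4-1) = C(11,3).

Final answer: C(11,3) = 165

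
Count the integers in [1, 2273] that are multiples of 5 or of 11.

Multiples of 5: 454. Multiples of 11: 206. Of both (lcm=55): 41.
By inclusion-exclusion: 454 + 206 - 41.

Final answer: 619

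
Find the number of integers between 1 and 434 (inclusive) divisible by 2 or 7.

Multiples of 2: 217. Multiples of 7: 62. Of both (lcm=14): 31.
By inclusion-exclusion: 217 + 62 - 31.

Final answer: 248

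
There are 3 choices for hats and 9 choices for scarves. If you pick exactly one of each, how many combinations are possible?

By the multiplication principle: 3 x 9.

Final answer: 27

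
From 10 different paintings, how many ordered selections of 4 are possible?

P(10,4) = 10!/(10-4)! = 10!/6!.

Final answer: P(10,4) = 5040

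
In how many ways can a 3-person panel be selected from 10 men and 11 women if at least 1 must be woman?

Sum over valid woman counts:
C(11,1)C(10,2) = 495
C(11,2)C(10,1) = 550
C(11,3)C(10,0) = 165
Total: 495 + 550 + 165.

Final answer: 1210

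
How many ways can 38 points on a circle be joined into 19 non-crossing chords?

This is a standard Catalan-number count: the answer is C_n. Here n = 38/2 = 19.
C_n = (2n)!/(n!(n+1)!), so C_{19} = 38!/(19! x 20!) = C(38,19)/20 = 35345263800/20.

Final answer: C_{19} = 1767263190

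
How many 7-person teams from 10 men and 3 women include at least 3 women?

Sum over valid woman counts:
C(3,3)C(10,4).

Final answer: 210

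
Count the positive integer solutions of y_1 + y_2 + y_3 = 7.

Substitute y'_i = y_i - 1 (so y'_i >= 0). Then sum y'_i = 7 - 3 = 4.
Stars and bars: C(4+3-1, 3-1) = C(6,2).

Final answer: C(6,2) = 15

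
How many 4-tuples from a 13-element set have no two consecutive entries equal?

Let g(n) count such strings. g(1) = 13, and each valid string of length n-1 extends in 12 ways (any symbol but the last), so g(n) = 12 g(n-1).
Total: g(4) = 13 x 12^3.

Final answer: 13 x 12^{3} = 22464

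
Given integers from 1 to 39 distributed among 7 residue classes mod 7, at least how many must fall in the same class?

By pigeonhole with 39 objects and 7 categories: ceiling(39/7).

Final answer: 6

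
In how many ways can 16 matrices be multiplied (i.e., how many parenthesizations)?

This is a standard Catalan-number count: the answer is C_n. Here n = 16 - 1 = 15.
Using C_0 = 1 and C_(k+1) = C_k x 2(2k+1)/(k+2), build up term by term: C_1=1, C_2=2, C_3=5, C_4=14, C_5=42, C_6=132, C_7=429, C_8=1430, C_9=4862, C_10=16796, C_11=58786, C_12=208012, C_13=742900, C_14=2674440, C_15=9694845.

Final answer: C_{15} = 9694845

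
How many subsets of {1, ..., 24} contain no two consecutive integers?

Condition on whether n belongs to the subset: if not, any valid subset of {1, ..., n-1} works (a(n-1)); if so, n-1 is excluded and the rest is a valid subset of {1, ..., n-2} (a(n-2)). Hence a(n) = a(n-1) + a(n-2), a(1)=2, a(2)=3.
Building up term by term: a(1)=2, a(2)=3, a(3)=5, a(4)=8, a(5)=13, a(6)=21, a(7)=34, a(8)=55, a(9)=89, a(10)=144, a(11)=233, a(12)=377, a(13)=610, a(14)=987, a(15)=1597, a(16)=2584, a(17)=4181, a(18)=6765, a(19)=10946, a(20)=17711, a(21)=28657, a(22)=46368, a(23)=75025, a(24)=121393.

Final answer: 121393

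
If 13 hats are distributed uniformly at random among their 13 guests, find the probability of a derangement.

Derangements satisfy D(n) = (n-1)(D(n-1) + D(n-2)), starting from D(0)=1, D(1)=0.
Building up: D(2)=1, D(3)=2, D(4)=9, D(5)=44, D(6)=265, D(7)=1854, D(8)=14833, D(9)=133496, D(10)=1334961, D(11)=14684570, D(12)=176214841, D(13)=2290792932.
Total arrangements: 13! = 6227020800.
Probability = D(13)/13! = 63633137/172972800.

Final answer: D(13)/13! = 2290792932/6227020800 = 0.367879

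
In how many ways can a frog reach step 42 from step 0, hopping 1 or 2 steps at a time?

Let f(n) be the number of climbs. Removing the last move (1 or 2 steps) gives f(n) = f(n-1) + f(n-2); base cases f(1)=1, f(2)=2.
Iterating the recurrence: f(1)=1, f(2)=2, f(3)=3, f(4)=5, f(5)=8, f(6)=13, f(7)=21, f(8)=34, f(9)=55, f(10)=89, f(11)=144, f(12)=233, f(13)=377, f(14)=610, f(15)=987, f(16)=1597, f(17)=2584, f(18)=4181, f(19)=6765, f(20)=10946, f(21)=17711, f(22)=28657, f(23)=46368, f(24)=75025, f(25)=121393, f(26)=196418, f(27)=317811, f(28)=514229, f(29)=832040, f(30)=1346269, f(31)=2178309, f(32)=3524578, f(33)=5702887, f(34)=9227465, f(35)=14930352, f(36)=24157817, f(37)=39088169, f(38)=63245986, f(39)=102334155, f(40)=165580141, f(41)=267914296, f(42)=433494437.

Final answer: 433494437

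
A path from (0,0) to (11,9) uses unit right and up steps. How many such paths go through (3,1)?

Paths (0,0)->(3,1): C(4,1) = 4.
Paths (3,1)->(11,9): C(16,8) = 12870.
By multiplication principle: 4 x 12870.

Final answer: 51480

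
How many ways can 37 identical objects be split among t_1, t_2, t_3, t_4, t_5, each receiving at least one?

Substitute t'_i = t_i - 1 (so t'_i >= 0). Then sum t'_i = 37 - 5 = 32.
Stars and bars: C(32+5-1, 5-1) = C(36,4).

Final answer: C(36,4) = 58905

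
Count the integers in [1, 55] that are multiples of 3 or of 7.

Multiples of 3: 18. Multiples of 7: 7. Of both (lcm=21): 2.
By inclusion-exclusion: 18 + 7 - 2.

Final answer: 23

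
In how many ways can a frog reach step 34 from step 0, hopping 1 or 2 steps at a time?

Let f(n) be the number of climbs. Removing the last move (1 or 2 steps) gives f(n) = f(n-1) + f(n-2); base cases f(1)=1, f(2)=2.
Iterating the recurrence: f(1)=1, f(2)=2, f(3)=3, f(4)=5, f(5)=8, f(6)=13, f(7)=21, f(8)=34, f(9)=55, f(10)=89, f(11)=144, f(12)=233, f(13)=377, f(14)=610, f(15)=987, f(16)=1597, f(17)=2584, f(18)=4181, f(19)=6765, f(20)=10946, f(21)=17711, f(22)=28657, f(23)=46368, f(24)=75025, f(25)=121393, f(26)=196418, f(27)=317811, f(28)=514229, f(29)=832040, f(30)=1346269, f(31)=2178309, f(32)=3524578, f(33)=5702887, f(34)=9227465.

Final answer: 9227465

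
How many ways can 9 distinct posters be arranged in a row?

The number of ways to arrange 9 distinct objects is 9!.

Final answer: 9! = 362880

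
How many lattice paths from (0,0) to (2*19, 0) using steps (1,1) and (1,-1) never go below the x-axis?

Total monotonic paths to (19,19): C(38,19) = 35345263800.
By the reflection principle, paths that go above the diagonal number C(38,20) = 33578000610.
Valid Dyck paths: 35345263800 - 33578000610.
(This is the Catalan number C_{19}.)

Final answer: C_{19} = 1767263190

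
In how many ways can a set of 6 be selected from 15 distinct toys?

C(15,6) = 15!/(6! x (15-6)!).

Final answer: C(15,6) = 5005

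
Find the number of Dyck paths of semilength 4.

Total monotonic paths to (4,4): C(8,4) = 70.
By the reflection principle, paths that go above the diagonal number C(8,5) = 56.
Valid Dyck paths: 70 - 56.
(Equivalently, C_{4} = C(8,4)/5 = 70/5.)

Final answer: C_{4} = 14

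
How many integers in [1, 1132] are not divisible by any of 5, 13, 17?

|div by 5|=226, |div by 13|=87, |div by 17|=66.
|div by 5&13|=17, |div by 5&17|=13, |div by 13&17|=5, |div by all|=1.
By inclusion-exclusion, divisible by at least one: 226+87+66-17-13-5+1 = 345.
Not divisible by any: 1132 - 345.

Final answer: 787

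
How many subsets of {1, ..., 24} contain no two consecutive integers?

Let a(n) count such subsets of {1, ..., n}. Either n is excluded (a(n-1) ways) or n is included, forcing n-1 out (a(n-2) ways), so a(n) = a(n-1) + a(n-2) with a(1)=2, a(2)=3.
Building up term by term: a(1)=2, a(2)=3, a(3)=5, a(4)=8, a(5)=13, a(6)=21, a(7)=34, a(8)=55, a(9)=89, a(10)=144, a(11)=233, a(12)=377, a(13)=610, a(14)=987, a(15)=1597, a(16)=2584, a(17)=4181, a(18)=6765, a(19)=10946, a(20)=17711, a(21)=28657, a(22)=46368, a(23)=75025, a(24)=121393.

Final answer: 121393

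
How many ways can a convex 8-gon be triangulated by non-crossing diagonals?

This is a standard Catalan-number count: the answer is C_n. Here n = 8 - 2 = 6.
Using C_0 = 1 and C_(k+1) = C_k x 2(2k+1)/(k+2), build up term by term: C_1=1, C_2=2, C_3=5, C_4=14, C_5=42, C_6=132.

Final answer: C_{6} = 132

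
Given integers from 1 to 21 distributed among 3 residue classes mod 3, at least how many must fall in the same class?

By pigeonhole with 21 objects and 3 categories: ceiling(21/3).

Final answer: 7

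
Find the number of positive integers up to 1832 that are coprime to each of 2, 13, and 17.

|div by 2|=916, |div by 13|=140, |div by 17|=107.
|div by 2&13|=70, |div by 2&17|=53, |div by 13&17|=8, |div by all|=4.
By inclusion-exclusion, divisible by at least one: 916+140+107-70-53-8+4 = 1036.
Not divisible by any: 1832 - 1036.

Final answer: 796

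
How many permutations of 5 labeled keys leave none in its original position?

D(n) = (n-1)(D(n-1) + D(n-2)), D(0)=1, D(1)=0.
D(2) = 1 x (0 + 1) = 1
D(3) = 2 x (1 + 0) = 2
D(4) = 3 x (2 + 1) = 9
D(5) = 4 x (D(4) + D(3)) = 4 x (9 + 2)

Final answer: D(5) = 44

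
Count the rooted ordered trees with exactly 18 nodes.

This is a standard Catalan-number count: the answer is C_n. Here n = 18 - 1 = 17.
C_n = (2n)!/(n!(n+1)!), so C_{17} = 34!/(17! x 18!) = C(34,17)/18 = 2333606220/18.

Final answer: C_{17} = 129644790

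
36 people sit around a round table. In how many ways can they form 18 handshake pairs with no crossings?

This is a standard Catalan-number count: the answer is C_n. Here n = 36/2 = 18.
C_n = (2n)!/(n!(n+1)!), so C_{18} = 36!/(18! x 19!) = C(36,18)/19 = 9075135300/19.

Final answer: C_{18} = 477638700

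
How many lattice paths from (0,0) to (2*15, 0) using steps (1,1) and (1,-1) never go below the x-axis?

Total monotonic paths to (15,15): C(30,15) = 155117520.
By the reflection principle, paths that go above the diagonal number C(30,16) = 145422675.
Valid Dyck paths: 155117520 - 145422675.
(These counts are the Catalan numbers.)

Final answer: C_{15} = 9694845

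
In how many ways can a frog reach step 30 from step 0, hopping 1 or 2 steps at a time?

Condition on the final move: it is a 1-step (f(n-1) ways to get there) or a 2-step (f(n-2) ways), so f(n) = f(n-1) + f(n-2), with f(1)=1, f(2)=2.
Iterating the recurrence: f(1)=1, f(2)=2, f(3)=3, f(4)=5, f(5)=8, f(6)=13, f(7)=21, f(8)=34, f(9)=55, f(10)=89, f(11)=144, f(12)=233, f(13)=377, f(14)=610, f(15)=987, f(16)=1597, f(17)=2584, f(18)=4181, f(19)=6765, f(20)=10946, f(21)=17711, f(22)=28657, f(23)=46368, f(24)=75025, f(25)=121393, f(26)=196418, f(27)=317811, f(28)=514229, f(29)=832040, f(30)=1346269.

Final answer: 1346269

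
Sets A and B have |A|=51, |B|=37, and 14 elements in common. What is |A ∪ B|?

|A union B| = |A| + |B| - |A intersect B| = 51 + 37 - 14.

Final answer: 74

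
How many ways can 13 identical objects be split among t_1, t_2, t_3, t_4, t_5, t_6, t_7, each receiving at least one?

Substitute t'_i = t_i - 1 (so t'_i >= 0). Then sum t'_i = 13 - 7 = 6.
Stars and bars: C(6+7-1, 7-1) = C(12,6).

Final answer: C(12,6) = 924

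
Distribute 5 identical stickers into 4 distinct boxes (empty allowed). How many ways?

Stars and bars: C(n+k-1, k-1) = C(8,3).

Final answer: C(8,3) = 56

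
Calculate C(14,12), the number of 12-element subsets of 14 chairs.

C(14,12) = 14!/(12! x 2!).

Final answer: \binom{14}{12} = 91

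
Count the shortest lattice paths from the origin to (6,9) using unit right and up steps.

Each path has 6 right steps and 9 up steps in some order (15 steps total).
Choose which 9 of the 15 steps are up: C(15,9).

Final answer: C(15,9) = 5005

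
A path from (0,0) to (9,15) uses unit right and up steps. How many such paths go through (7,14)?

Paths (0,0)->(7,14): C(21,14) = 116280.
Paths (7,14)->(9,15): C(3,1) = 3.
By multiplication principle: 116280 x 3.

Final answer: 348840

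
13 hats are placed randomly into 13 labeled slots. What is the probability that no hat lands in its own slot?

D(n) = (n-1)(D(n-1) + D(n-2)), D(0)=1, D(1)=0.
Building up: D(2)=1, D(3)=2, D(4)=9, D(5)=44, D(6)=265, D(7)=1854, D(8)=14833, D(9)=133496, D(10)=1334961, D(11)=14684570, D(12)=176214841, D(13)=2290792932.
Total arrangements: 13! = 6227020800.
Probability = D(13)/13! = 63633137/172972800.

Final answer: D(13)/13! = 2290792932/6227020800 = 0.367879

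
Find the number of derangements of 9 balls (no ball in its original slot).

Derangements satisfy D(n) = (n-1)(D(n-1) + D(n-2)), starting from D(0)=1, D(1)=0.
D(2) = 1 x (0 + 1) = 1
D(3) = 2 x (1 + 0) = 2
D(4) = 3 x (2 + 1) = 9
D(5) = 4 x (9 + 2) = 44
D(6) = 5 x (44 + 9) = 265
D(7) = 6 x (265 + 44) = 1854
D(8) = 7 x (1854 + 265) = 14833
D(9) = 8 x (D(8) + D(7)) = 8 x (14833 + 1854)

Final answer: D(9) = 133496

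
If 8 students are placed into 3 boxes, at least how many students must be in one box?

By the pigeonhole principle: ceiling(8/3).

Final answer: 3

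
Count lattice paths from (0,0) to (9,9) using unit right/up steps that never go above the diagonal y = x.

Total monotonic paths to (9,9): C(18,9) = 48620.
A path is bad iff it touches y = x + 1; reflecting its initial segment maps bad paths bijectively onto all paths to (8,10), of which there are C(18,10) = 43758.
Valid Dyck paths: 48620 - 43758.
(Check: C(18,9) - C(18,10) = C(18,9)/10, the Catalan number C_{9}.)

Final answer: C_{9} = 4862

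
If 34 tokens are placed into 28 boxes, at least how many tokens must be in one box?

By the pigeonhole principle: ceiling(34/28).

Final answer: 2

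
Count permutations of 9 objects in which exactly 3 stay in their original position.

Choose which 3 elements are fixed: C(9,3) = 84.
Derange the remaining 6 using D(j) = (j-1)(D(j-1) + D(j-2)), D(0)=1, D(1)=0: D(2)=1, D(3)=2, D(4)=9, D(5)=44, D(6)=265.
Total: 84 x 265.

Final answer: C(9,3) D(6) = 22260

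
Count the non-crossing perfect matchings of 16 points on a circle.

This is a standard Catalan-number count: the answer is C_n. Here n = 16/2 = 8.
C_n = C(2n,n)/(n+1), so C_{8} = C(16,8)/9 = 12870/9.

Final answer: C_{8} = 1430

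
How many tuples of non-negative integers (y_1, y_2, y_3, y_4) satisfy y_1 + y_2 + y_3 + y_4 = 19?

Stars and bars with 19 stars and 3 bars:
C(19+4-1, 4-1) = C(22,3).

Final answer: C(22,3) = 1540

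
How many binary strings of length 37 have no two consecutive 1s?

A valid string ends in 0 (append to any length-(n-1) valid string) or in 01 (append to any length-(n-2) valid string), so a(n) = a(n-1) + a(n-2) with a(1)=2, a(2)=3.
Building up term by term: a(1)=2, a(2)=3, a(3)=5, a(4)=8, a(5)=13, a(6)=21, a(7)=34, a(8)=55, a(9)=89, a(10)=144, a(11)=233, a(12)=377, a(13)=610, a(14)=987, a(15)=1597, a(16)=2584, a(17)=4181, a(18)=6765, a(19)=10946, a(20)=17711, a(21)=28657, a(22)=46368, a(23)=75025, a(24)=121393, a(25)=196418, a(26)=317811, a(27)=514229, a(28)=832040, a(29)=1346269, a(30)=2178309, a(31)=3524578, a(32)=5702887, a(33)=9227465, a(34)=14930352, a(35)=24157817, a(36)=39088169, a(37)=63245986.

Final answer: 63245986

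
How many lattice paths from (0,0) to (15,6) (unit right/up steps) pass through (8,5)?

Paths (0,0)->(8,5): C(13,5) = 1287.
Paths (8,5)->(15,6): C(8,1) = 8.
By multiplication principle: 1287 x 8.

Final answer: 10296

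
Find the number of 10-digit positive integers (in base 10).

First digit: 9 choices (1-9). Each of the remaining 9 digits: 10 choices.
Total: 9 x 10^9.

Final answer: 9000000000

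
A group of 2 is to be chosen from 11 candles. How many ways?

C(11,2) = 11!/(2! x (11-2)!).

Final answer: C(11,2) = 55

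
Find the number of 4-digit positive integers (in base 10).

First digit: 9 choices (1-9). Each of the remaining 3 digits: 10 choices.
Total: 9 x 10^3.

Final answer: 9000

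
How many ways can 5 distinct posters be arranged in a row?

The number of ways to arrange 5 distinct objects is 5!.

Final answer: 5! = 120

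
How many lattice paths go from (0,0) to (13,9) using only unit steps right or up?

Each path has 13 right steps and 9 up steps in some order (22 steps total).
Choose which 9 of the 22 steps are up: C(22,9).

Final answer: C(22,9) = 497420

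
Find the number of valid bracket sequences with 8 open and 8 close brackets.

This is counted by the nth Catalan number C_n. Here n = 8 (pairs).
C_n = (2n)!/(n!(n+1)!), so C_{8} = 16!/(8! x 9!) = C(16,8)/9 = 12870/9.

Final answer: C_{8} = 1430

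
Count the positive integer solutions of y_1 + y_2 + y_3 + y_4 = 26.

Substitute y'_i = y_i - 1 (so y'_i >= 0). Then sum y'_i = 26 - 4 = 22.
Stars and bars: C(22+4-1, 4-1) = C(25,3).

Final answer: C(25,3) = 2300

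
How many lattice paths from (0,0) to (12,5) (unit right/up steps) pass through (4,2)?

Paths (0,0)->(4,2): C(6,2) = 15.
Paths (4,2)->(12,5): C(11,3) = 165.
By multiplication principle: 15 x 165.

Final answer: 2475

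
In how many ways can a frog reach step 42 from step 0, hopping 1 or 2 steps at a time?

Condition on the final move: it is a 1-step (f(n-1) ways to get there) or a 2-step (f(n-2) ways), so f(n) = f(n-1) + f(n-2), with f(1)=1, f(2)=2.
Iterating the recurrence: f(1)=1, f(2)=2, f(3)=3, f(4)=5, f(5)=8, f(6)=13, f(7)=21, f(8)=34, f(9)=55, f(10)=89, f(11)=144, f(12)=233, f(13)=377, f(14)=610, f(15)=987, f(16)=1597, f(17)=2584, f(18)=4181, f(19)=6765, f(20)=10946, f(21)=17711, f(22)=28657, f(23)=46368, f(24)=75025, f(25)=121393, f(26)=196418, f(27)=317811, f(28)=514229, f(29)=832040, f(30)=1346269, f(31)=2178309, f(32)=3524578, f(33)=5702887, f(34)=9227465, f(35)=14930352, f(36)=24157817, f(37)=39088169, f(38)=63245986, f(39)=102334155, f(40)=165580141, f(41)=267914296, f(42)=433494437.

Final answer: 433494437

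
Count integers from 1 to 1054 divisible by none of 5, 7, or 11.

|div by 5|=210, |div by 7|=150, |div by 11|=95.
|div by 5&7|=30, |div by 5&11|=19, |div by 7&11|=13, |div by all|=2.
By inclusion-exclusion, divisible by at least one: 210+150+95-30-19-13+2 = 395.
Not divisible by any: 1054 - 395.

Final answer: 659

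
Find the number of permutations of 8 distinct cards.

The number of ways to arrange 8 distinct objects is 8!.

Final answer: 8! = 40320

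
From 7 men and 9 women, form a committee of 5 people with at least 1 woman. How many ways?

Sum over valid woman counts:
C(9,1)C(7,4) = 315
C(9,2)C(7,3) = 1260
C(9,3)C(7,2) = 1764
C(9,4)C(7,1) = 882
C(9,5)C(7,0) = 126
Total: 315 + 1260 + 1764 + 882 + 126.

Final answer: 4347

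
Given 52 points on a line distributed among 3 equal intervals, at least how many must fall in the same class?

By pigeonhole with 52 objects and 3 categories: ceiling(52/3).

Final answer: 18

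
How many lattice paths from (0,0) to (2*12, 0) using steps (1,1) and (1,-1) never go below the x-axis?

Total monotonic paths to (12,12): C(24,12) = 2704156.
A path is bad iff it touches y = x + 1; reflecting its initial segment maps bad paths bijectively onto all paths to (11,13), of which there are C(24,13) = 2496144.
Valid Dyck paths: 2704156 - 2496144.
(This is the Catalan number C_{12}.)

Final answer: C_{12} = 208012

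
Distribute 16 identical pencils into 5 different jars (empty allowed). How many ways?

Stars and bars: C(n+k-1, k-1) = C(20,4).

Final answer: C(20,4) = 4845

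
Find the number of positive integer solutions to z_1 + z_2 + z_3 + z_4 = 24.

Substitute z'_i = z_i - 1 (so z'_i >= 0). Then sum z'_i = 24 - 4 = 20.
Stars and bars: C(20+4-1, 4-1) = C(23,3).

Final answer: C(23,3) = 1771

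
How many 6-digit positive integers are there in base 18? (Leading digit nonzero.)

These are the integers in [18^5, 18^6), so the count is 18^6 - 18^5 = 17 x 18^5.

Final answer: 32122656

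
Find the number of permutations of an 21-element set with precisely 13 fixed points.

Choose which 13 elements are fixed: C(21,13) = 203490.
Derange the remaining 8 using D(j) = (j-1)(D(j-1) + D(j-2)), D(0)=1, D(1)=0: D(2)=1, D(3)=2, D(4)=9, D(5)=44, D(6)=265, D(7)=1854, D(8)=14833.
Total: 203490 x 14833.

Final answer: C(21,13) D(8) = 3018367170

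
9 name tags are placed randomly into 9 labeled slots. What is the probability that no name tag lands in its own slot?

Derangements satisfy D(n) = (n-1)(D(n-1) + D(n-2)), starting from D(0)=1, D(1)=0.
Building up: D(2)=1, D(3)=2, D(4)=9, D(5)=44, D(6)=265, D(7)=1854, D(8)=14833, D(9)=133496.
Total arrangements: 9! = 362880.
Probability = D(9)/9! = 16687/45360.

Final answer: D(9)/9! = 133496/362880 = 0.367879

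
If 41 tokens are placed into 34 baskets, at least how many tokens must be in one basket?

By the pigeonhole principle: ceiling(41/34).

Final answer: 2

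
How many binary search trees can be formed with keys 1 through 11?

This is a standard Catalan-number count: the answer is C_n. Here n = 11.
Using C_0 = 1 and C_(k+1) = C_k x 2(2k+1)/(k+2), build up term by term: C_1=1, C_2=2, C_3=5, C_4=14, C_5=42, C_6=132, C_7=429, C_8=1430, C_9=4862, C_10=16796, C_11=58786.

Final answer: C_{11} = 58786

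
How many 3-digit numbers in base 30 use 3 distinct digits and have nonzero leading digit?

The leading digit has 29 choices (anything but zero); the next has 29 (anything but the first), then 28, and so on, one fewer each time.
Total: 29 x 29 x 28.

Final answer: 23548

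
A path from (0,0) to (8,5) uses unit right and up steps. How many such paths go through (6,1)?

Paths (0,0)->(6,1): C(7,1) = 7.
Paths (6,1)->(8,5): C(6,4) = 15.
By multiplication principle: 7 x 15.

Final answer: 105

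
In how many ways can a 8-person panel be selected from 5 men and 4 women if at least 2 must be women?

Sum over valid woman counts:
C(4,3)C(5,5) = 4
C(4,4)C(5,4) = 5
Total: 4 + 5.

Final answer: 9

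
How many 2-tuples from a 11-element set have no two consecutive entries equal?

First character: 11 choices. Each subsequent: 10 choices (must differ from the previous one).
Total: 11 x 10^1.

Final answer: 11 x 10^{1} = 110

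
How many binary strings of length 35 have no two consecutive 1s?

Let a(n) count valid strings. If the last bit is 0 the prefix is any valid string of length n-1; if it is 1 the string must end in 01 with a valid prefix of length n-2. So a(n) = a(n-1) + a(n-2), a(1)=2, a(2)=3.
Iterating the recurrence: a(1)=2, a(2)=3, a(3)=5, a(4)=8, a(5)=13, a(6)=21, a(7)=34, a(8)=55, a(9)=89, a(10)=144, a(11)=233, a(12)=377, a(13)=610, a(14)=987, a(15)=1597, a(16)=2584, a(17)=4181, a(18)=6765, a(19)=10946, a(20)=17711, a(21)=28657, a(22)=46368, a(23)=75025, a(24)=121393, a(25)=196418, a(26)=317811, a(27)=514229, a(28)=832040, a(29)=1346269, a(30)=2178309, a(31)=3524578, a(32)=5702887, a(33)=9227465, a(34)=14930352, a(35)=24157817.

Final answer: 24157817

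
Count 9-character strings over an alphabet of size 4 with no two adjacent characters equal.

Let g(n) count such strings. g(1) = 4, and each valid string of length n-1 extends in 3 ways (any symbol but the last), so g(n) = 3 g(n-1).
Total: g(9) = 4 x 3^8.

Final answer: 4 x 3^{8} = 26244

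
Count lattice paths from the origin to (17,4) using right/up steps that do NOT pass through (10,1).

Total paths to (17,4): C(21,4) = 5985.
Paths through (10,1): C(11,1) x C(10,3) = 1320.
Avoiding (10,1): 5985 - 1320.

Final answer: 4665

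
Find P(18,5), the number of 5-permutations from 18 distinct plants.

P(18,5) = 18!/(18-5)! = 18!/13!.

Final answer: P(18,5) = 1028160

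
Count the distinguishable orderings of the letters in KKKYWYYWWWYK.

Letters (K:4, W:4, Y:4). Total letters: 12.
Permutations = 12!/(4! x 4! x 4!).

Final answer: 34650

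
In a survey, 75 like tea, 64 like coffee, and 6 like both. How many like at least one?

|A union B| = |A| + |B| - |A intersect B| = 75 + 64 - 6.

Final answer: 133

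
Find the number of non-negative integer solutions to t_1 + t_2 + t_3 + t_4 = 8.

Stars and bars with 8 stars and 3 bars:
C(8+4-1, 4-1) = C(11,3).

Final answer: C(11,3) = 165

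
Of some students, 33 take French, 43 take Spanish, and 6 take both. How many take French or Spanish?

|A union B| = |A| + |B| - |A intersect B| = 33 + 43 - 6.

Final answer: 70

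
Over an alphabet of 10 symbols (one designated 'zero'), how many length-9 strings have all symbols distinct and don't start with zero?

The leading digit has 9 choices (anything but zero); the next has 9 (anything but the first), then 8, and so on, one fewer each time.
Total: 9 x 9 x 8 x 7 x 6 x 5 x 4 x 3 x 2.

Final answer: 3265920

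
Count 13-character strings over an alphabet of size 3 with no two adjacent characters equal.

Let g(n) count such strings. g(1) = 3, and each valid string of length n-1 extends in 2 ways (any symbol but the last), so g(n) = 2 g(n-1).
Total: g(13) = 3 x 2^12.

Final answer: 3 x 2^{12} = 12288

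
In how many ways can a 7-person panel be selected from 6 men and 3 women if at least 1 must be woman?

Sum over valid woman counts:
C(3,1)C(6,6) = 3
C(3,2)C(6,5) = 18
C(3,3)C(6,4) = 15
Total: 3 + 18 + 15.

Final answer: 36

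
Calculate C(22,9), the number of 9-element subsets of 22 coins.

C(22,9) = 22!/(9! x 13!).

Final answer: \binom{22}{9} = 497420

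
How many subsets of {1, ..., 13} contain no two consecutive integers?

Let a(n) count such subsets of {1, ..., n}. Either n is excluded (a(n-1) ways) or n is included, forcing n-1 out (a(n-2) ways), so a(n) = a(n-1) + a(n-2) with a(1)=2, a(2)=3.
Computing successive values: a(1)=2, a(2)=3, a(3)=5, a(4)=8, a(5)=13, a(6)=21, a(7)=34, a(8)=55, a(9)=89, a(10)=144, a(11)=233, a(12)=377, a(13)=610.

Final answer: 610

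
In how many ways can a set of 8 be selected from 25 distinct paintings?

C(25,8) = 25!/(8! x 17!).

Final answer: \binom{25}{8} = 1081575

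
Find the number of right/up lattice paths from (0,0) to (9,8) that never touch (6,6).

Total paths to (9,8): C(17,8) = 24310.
Paths through (6,6): C(12,6) x C(5,2) = 9240.
Avoiding (6,6): 24310 - 9240.

Final answer: 15070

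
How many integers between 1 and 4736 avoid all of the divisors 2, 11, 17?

|div by 2|=2368, |div by 11|=430, |div by 17|=278.
|div by 2&11|=215, |div by 2&17|=139, |div by 11&17|=25, |div by all|=12.
By inclusion-exclusion, divisible by at least one: 2368+430+278-215-139-25+12 = 2709.
Not divisible by any: 4736 - 2709.

Final answer: 2027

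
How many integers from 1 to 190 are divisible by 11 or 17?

Multiples of 11: 17. Multiples of 17: 11. Of both (lcm=187): 1.
By inclusion-exclusion: 17 + 11 - 1.

Final answer: 27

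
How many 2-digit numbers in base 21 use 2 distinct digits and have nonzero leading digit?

First digit: 20 (nonzero). Second: 20 (not first). Third: 19, etc.
Total: 20 x 20.

Final answer: 400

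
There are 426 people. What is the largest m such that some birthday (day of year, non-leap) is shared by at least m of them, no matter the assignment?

There are 365 possible values for birthday (day of year, non-leap). With 426 people and 365 categories, by pigeonhole: ceiling(426/365).

Final answer: 2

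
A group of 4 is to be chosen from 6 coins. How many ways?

C(6,4) = 6!/(4! x (6-4)!).

Final answer: C(6,4) = 15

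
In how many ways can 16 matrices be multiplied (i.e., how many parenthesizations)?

The structures are counted by the Catalan number C_n. Here n = 16 - 1 = 15.
Using C_0 = 1 and C_(k+1) = C_k x 2(2k+1)/(k+2), build up term by term: C_1=1, C_2=2, C_3=5, C_4=14, C_5=42, C_6=132, C_7=429, C_8=1430, C_9=4862, C_10=16796, C_11=58786, C_12=208012, C_13=742900, C_14=2674440, C_15=9694845.

Final answer: C_{15} = 9694845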